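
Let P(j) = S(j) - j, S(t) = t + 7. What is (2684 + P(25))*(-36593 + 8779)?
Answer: -74847474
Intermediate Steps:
S(t) = 7 + t
P(j) = 7 (P(j) = (7 + j) - j = 7)
(2684 + P(25))*(-36593 + 8779) = (2684 + 7)*(-36593 + 8779) = 2691*(-27814) = -74847474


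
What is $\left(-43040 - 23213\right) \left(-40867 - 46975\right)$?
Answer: $5819796026$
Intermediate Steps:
$\left(-43040 - 23213\right) \left(-40867 - 46975\right) = \left(-66253\right) \left(-87842\right) = 5819796026$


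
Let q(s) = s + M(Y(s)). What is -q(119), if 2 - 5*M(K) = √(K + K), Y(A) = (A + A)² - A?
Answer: -597/5 + √4522 ≈ -52.154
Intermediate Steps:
Y(A) = -A + 4*A² (Y(A) = (2*A)² - A = 4*A² - A = -A + 4*A²)
M(K) = ⅖ - √2*√K/5 (M(K) = ⅖ - √(K + K)/5 = ⅖ - √2*√K/5)
q(s) = ⅖ + s - √2*√(s*(-1 + 4*s))/5 (q(s) = s + (⅖ - √2*√(s*(-1 + 4*s))/5) = ⅖ + s - √2*√(s*(-1 + 4*s))/5)
-q(119) = -(⅖ + 119 - √2*√(119*(-1 + 4*119))/5) = -(⅖ + 119 - √2*√(119*(-1 + 476))/5) = -(⅖ + 119 - √2*√(119*475)/5) = -(⅖ + 119 - √2*√56525/5) = -(⅖ + 119 - √2*5*√2261/5) = -(⅖ + 119 - √4522) = -(597/5 - √4522) = -597/5 + √4522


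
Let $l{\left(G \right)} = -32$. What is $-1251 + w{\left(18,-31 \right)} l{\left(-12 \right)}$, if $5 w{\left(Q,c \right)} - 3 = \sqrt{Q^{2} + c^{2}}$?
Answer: $- \frac{6351}{5} - \frac{32 \sqrt{1285}}{5} \approx -1499.6$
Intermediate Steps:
$w{\left(Q,c \right)} = \frac{3}{5} + \frac{\sqrt{Q^{2} + c^{2}}}{5}$
$-1251 + w{\left(18,-31 \right)} l{\left(-12 \right)} = -1251 + \left(\frac{3}{5} + \frac{\sqrt{18^{2} + \left(-31\right)^{2}}}{5}\right) \left(-32\right) = -1251 + \left(\frac{3}{5} + \frac{\sqrt{324 + 961}}{5}\right) \left(-32\right) = -1251 + \left(\frac{3}{5} + \frac{\sqrt{1285}}{5}\right) \left(-32\right) = -1251 - \left(\frac{96}{5} + \frac{32 \sqrt{1285}}{5}\right) = - \frac{6351}{5} - \frac{32 \sqrt{1285}}{5}$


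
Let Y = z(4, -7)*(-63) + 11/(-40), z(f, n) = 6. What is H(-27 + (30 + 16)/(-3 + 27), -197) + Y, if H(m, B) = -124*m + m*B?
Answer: 306939/40 ≈ 7673.5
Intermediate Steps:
H(m, B) = -124*m + B*m
Y = -15131/40 (Y = 6*(-63) + 11/(-40) = -378 + 11*(-1/40) = -378 - 11/40 = -15131/40 ≈ -378.27)
H(-27 + (30 + 16)/(-3 + 27), -197) + Y = (-27 + (30 + 16)/(-3 + 27))*(-124 - 197) - 15131/40 = (-27 + 46/24)*(-321) - 15131/40 = (-27 + 46*(1/24))*(-321) - 15131/40 = (-27 + 23/12)*(-321) - 15131/40 = -301/12*(-321) - 15131/40 = 32207/4 - 15131/40 = 306939/40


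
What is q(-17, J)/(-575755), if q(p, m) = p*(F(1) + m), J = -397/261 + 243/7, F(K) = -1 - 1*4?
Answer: 875653/1051904385 ≈ 0.00083244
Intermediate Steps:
F(K) = -5 (F(K) = -1 - 4 = -5)
J = 60644/1827 (J = -397*1/261 + 243*(⅐) = -397/261 + 243/7 = 60644/1827 ≈ 33.193)
q(p, m) = p*(-5 + m)
q(-17, J)/(-575755) = -17*(-5 + 60644/1827)/(-575755) = -17*51509/1827*(-1/575755) = -875653/1827*(-1/575755) = 875653/1051904385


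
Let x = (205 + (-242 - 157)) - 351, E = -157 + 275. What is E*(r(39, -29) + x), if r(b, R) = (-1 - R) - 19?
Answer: -63248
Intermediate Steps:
r(b, R) = -20 - R
E = 118
x = -545 (x = (205 - 399) - 351 = -194 - 351 = -545)
E*(r(39, -29) + x) = 118*((-20 - 1*(-29)) - 545) = 118*((-20 + 29) - 545) = 118*(9 - 545) = 118*(-536) = -63248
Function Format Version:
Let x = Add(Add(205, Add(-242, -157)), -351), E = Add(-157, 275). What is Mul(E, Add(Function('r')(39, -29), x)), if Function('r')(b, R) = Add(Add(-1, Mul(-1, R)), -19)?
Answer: -63248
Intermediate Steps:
Function('r')(b, R) = Add(-20, Mul(-1, R))
E = 118
x = -545 (x = Add(Add(205, -399), -351) = Add(-194, -351) = -545)
Mul(E, Add(Function('r')(39, -29), x)) = Mul(118, Add(Add(-20, Mul(-1, -29)), -545)) = Mul(118, Add(Add(-20, 29), -545)) = Mul(118, Add(9, -545)) = Mul(118, -536) = -63248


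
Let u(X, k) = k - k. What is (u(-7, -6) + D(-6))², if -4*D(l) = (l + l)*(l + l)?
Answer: 1296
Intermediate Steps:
u(X, k) = 0
D(l) = -l² (D(l) = -(l + l)*(l + l)/4 = -2*l*2*l/4 = -l²)
(u(-7, -6) + D(-6))² = (0 - 1*(-6)²)² = (0 - 1*36)² = (0 - 36)² = (-36)² = 1296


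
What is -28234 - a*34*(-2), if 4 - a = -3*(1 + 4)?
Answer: -26942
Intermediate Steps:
a = 19 (a = 4 - (-3)*(1 + 4) = 4 - (-3)*5 = 4 - 1*(-15) = 4 + 15 = 19)
-28234 - a*34*(-2) = -28234 - 19*34*(-2) = -28234 - 646*(-2) = -28234 - 1*(-1292) = -28234 + 1292 = -26942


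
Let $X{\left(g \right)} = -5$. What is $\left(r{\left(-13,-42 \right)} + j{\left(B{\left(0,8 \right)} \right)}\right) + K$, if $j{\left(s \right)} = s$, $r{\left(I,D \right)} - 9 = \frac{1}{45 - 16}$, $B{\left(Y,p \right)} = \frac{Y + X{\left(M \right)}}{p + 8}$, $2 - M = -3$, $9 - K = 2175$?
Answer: $- \frac{1000977}{464} \approx -2157.3$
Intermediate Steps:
$K = -2166$ ($K = 9 - 2175 = -2166$)
$M = 5$ ($M = 2 - -3 = 2 + 3 = 5$)
$B{\left(Y,p \right)} = \frac{-5 + Y}{8 + p}$ ($B{\left(Y,p \right)} = \frac{Y - 5}{p + 8} = \frac{-5 + Y}{8 + p}$)
$r{\left(I,D \right)} = \frac{262}{29}$ ($r{\left(I,D \right)} = 9 + \frac{1}{45 - 16} = 9 + \frac{1}{29} = \frac{262}{29}$)
$\left(r{\left(-13,-42 \right)} + j{\left(B{\left(0,8 \right)} \right)}\right) + K = \left(\frac{262}{29} + \frac{-5 + 0}{8 + 8}\right) - 2166 = \left(\frac{262}{29} + \frac{1}{16} \left(-5\right)\right) - 2166 = \left(\frac{262}{29} - \frac{5}{16}\right) - 2166 = \frac{4047}{464} - 2166 = - \frac{1000977}{464}$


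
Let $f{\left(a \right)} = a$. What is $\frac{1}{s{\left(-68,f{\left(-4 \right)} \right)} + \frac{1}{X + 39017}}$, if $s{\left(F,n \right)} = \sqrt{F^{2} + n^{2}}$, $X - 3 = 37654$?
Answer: $- \frac{76674}{27278106560639} + \frac{23515609104 \sqrt{290}}{27278106560639} \approx 0.014681$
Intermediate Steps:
$X = 37657$ ($X = 3 + 37654 = 37657$)
$\frac{1}{s{\left(-68,f{\left(-4 \right)} \right)} + \frac{1}{X + 39017}} = \frac{1}{\sqrt{\left(-68\right)^{2} + \left(-4\right)^{2}} + \frac{1}{37657 + 39017}} = \frac{1}{\sqrt{4624 + 16} + \frac{1}{76674}} = \frac{1}{\sqrt{4640} + \frac{1}{76674}} = \frac{1}{4 \sqrt{290} + \frac{1}{76674}} = \frac{1}{\frac{1}{76674} + 4 \sqrt{290}}$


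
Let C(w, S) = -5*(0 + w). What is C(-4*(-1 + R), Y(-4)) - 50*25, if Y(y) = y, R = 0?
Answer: -1270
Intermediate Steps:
C(w, S) = -5*w
C(-4*(-1 + R), Y(-4)) - 50*25 = -(-20)*(-1 + 0) - 50*25 = -(-20)*(-1) - 1250 = -5*4 - 1250 = -20 - 1250 = -1270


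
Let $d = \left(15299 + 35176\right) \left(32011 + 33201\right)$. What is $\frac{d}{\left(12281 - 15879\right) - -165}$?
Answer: $- \frac{3291575700}{3433} \approx -9.588 \cdot 10^{5}$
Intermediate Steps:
$d = 3291575700$ ($d = 50475 \cdot 65212 = 3291575700$)
$\frac{d}{\left(12281 - 15879\right) - -165} = \frac{3291575700}{\left(12281 - 15879\right) - -165} = \frac{3291575700}{-3598 + \left(-45 + 210\right)} = \frac{3291575700}{-3598 + 165} = \frac{3291575700}{-3433} = 3291575700 \left(- \frac{1}{3433}\right) = - \frac{3291575700}{3433}$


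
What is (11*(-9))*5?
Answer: -495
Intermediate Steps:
(11*(-9))*5 = -99*5 = -495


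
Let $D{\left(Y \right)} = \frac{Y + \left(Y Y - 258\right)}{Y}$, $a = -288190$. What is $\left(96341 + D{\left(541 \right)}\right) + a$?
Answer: $- \frac{103497345}{541} \approx -1.9131 \cdot 10^{5}$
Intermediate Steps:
$D{\left(Y \right)} = \frac{-258 + Y + Y^{2}}{Y}$ ($D{\left(Y \right)} = \frac{Y + \left(Y^{2} - 258\right)}{Y} = \frac{Y + \left(-258 + Y^{2}\right)}{Y} = \frac{-258 + Y + Y^{2}}{Y}$)
$\left(96341 + D{\left(541 \right)}\right) + a = \left(96341 + \left(1 + 541 - \frac{258}{541}\right)\right) - 288190 = \left(96341 + \frac{292964}{541}\right) - 288190 = \frac{52413445}{541} - 288190 = - \frac{103497345}{541}$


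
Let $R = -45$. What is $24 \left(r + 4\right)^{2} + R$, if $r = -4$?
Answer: $-45$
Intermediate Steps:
$24 \left(r + 4\right)^{2} + R = 24 \left(-4 + 4\right)^{2} - 45 = 24 \cdot 0^{2} - 45 = 24 \cdot 0 - 45 = 0 - 45 = -45$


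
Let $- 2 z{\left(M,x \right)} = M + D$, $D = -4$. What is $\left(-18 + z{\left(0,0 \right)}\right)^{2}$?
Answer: $256$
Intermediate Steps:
$z{\left(M,x \right)} = 2 - \frac{M}{2}$ ($z{\left(M,x \right)} = - \frac{M - 4}{2} = - \frac{-4 + M}{2} = 2 - \frac{M}{2}$)
$\left(-18 + z{\left(0,0 \right)}\right)^{2} = \left(-18 + \left(2 - 0\right)\right)^{2} = \left(-18 + \left(2 + 0\right)\right)^{2} = \left(-18 + 2\right)^{2} = \left(-16\right)^{2} = 256$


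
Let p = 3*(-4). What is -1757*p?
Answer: 21084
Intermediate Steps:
p = -12
-1757*p = -1757*(-12) = 21084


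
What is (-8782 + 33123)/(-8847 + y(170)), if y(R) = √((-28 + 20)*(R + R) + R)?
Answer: -71781609/26090653 - 121705*I*√102/78271959 ≈ -2.7512 - 0.015704*I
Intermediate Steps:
y(R) = √15*√(-R) (y(R) = √(-16*R + R) = √(-15*R) = √15*√(-R))
(-8782 + 33123)/(-8847 + y(170)) = (-8782 + 33123)/(-8847 + √15*√(-1*170)) = 24341/(-8847 + √15*√(-170)) = 24341/(-8847 + √15*(I*√170)) = 24341/(-8847 + 5*I*√102)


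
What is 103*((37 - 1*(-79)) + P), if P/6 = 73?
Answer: 57062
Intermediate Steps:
P = 438 (P = 6*73 = 438)
103*((37 - 1*(-79)) + P) = 103*((37 - 1*(-79)) + 438) = 103*((37 + 79) + 438) = 103*(116 + 438) = 103*554 = 57062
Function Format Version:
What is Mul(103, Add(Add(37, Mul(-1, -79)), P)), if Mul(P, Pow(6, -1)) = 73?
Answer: 57062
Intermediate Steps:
P = 438 (P = Mul(6, 73) = 438)
Mul(103, Add(Add(37, Mul(-1, -79)), P)) = Mul(103, Add(Add(37, Mul(-1, -79)), 438)) = Mul(103, Add(Add(37, 79), 438)) = Mul(103, Add(116, 438)) = Mul(103, 554) = 57062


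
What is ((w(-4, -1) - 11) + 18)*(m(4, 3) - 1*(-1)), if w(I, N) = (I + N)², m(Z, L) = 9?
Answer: 320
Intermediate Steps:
((w(-4, -1) - 11) + 18)*(m(4, 3) - 1*(-1)) = (((-4 - 1)² - 11) + 18)*(9 - 1*(-1)) = (((-5)² - 11) + 18)*(9 + 1) = ((25 - 11) + 18)*10 = (14 + 18)*10 = 32*10 = 320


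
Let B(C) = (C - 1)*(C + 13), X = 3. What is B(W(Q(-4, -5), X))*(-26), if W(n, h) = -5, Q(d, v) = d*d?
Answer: 1248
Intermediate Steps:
Q(d, v) = d²
B(C) = (-1 + C)*(13 + C)
B(W(Q(-4, -5), X))*(-26) = (-13 + (-5)² + 12*(-5))*(-26) = (-13 + 25 - 60)*(-26) = -48*(-26) = 1248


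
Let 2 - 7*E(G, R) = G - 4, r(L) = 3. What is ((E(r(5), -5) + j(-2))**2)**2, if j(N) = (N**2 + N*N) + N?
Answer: 4100625/2401 ≈ 1707.9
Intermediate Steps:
E(G, R) = 6/7 - G/7 (E(G, R) = 2/7 - (G - 4)/7 = 2/7 - (-4 + G)/7 = 2/7 + (4/7 - G/7) = 6/7 - G/7)
j(N) = N + 2*N**2 (j(N) = (N**2 + N**2) + N = 2*N**2 + N = N + 2*N**2)
((E(r(5), -5) + j(-2))**2)**2 = (((6/7 - 1/7*3) - 2*(1 + 2*(-2)))**2)**2 = (((6/7 - 3/7) - 2*(1 - 4))**2)**2 = ((3/7 - 2*(-3))**2)**2 = ((3/7 + 6)**2)**2 = ((45/7)**2)**2 = (2025/49)**2 = 4100625/2401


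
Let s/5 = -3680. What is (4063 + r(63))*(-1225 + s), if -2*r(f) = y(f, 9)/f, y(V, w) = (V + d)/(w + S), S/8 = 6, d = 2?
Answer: -572665369625/7182 ≈ -7.9736e+7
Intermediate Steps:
S = 48 (S = 8*6 = 48)
s = -18400 (s = 5*(-3680) = -18400)
y(V, w) = (2 + V)/(48 + w) (y(V, w) = (V + 2)/(w + 48) = (2 + V)/(48 + w))
r(f) = -(2/57 + f/57)/(2*f) (r(f) = -(2 + f)/(48 + 9)/(2*f) = -(2 + f)/57/(2*f) = -(2/57 + f/57)/(2*f))
(4063 + r(63))*(-1225 + s) = (4063 + (1/114)*(-2 - 1*63)/63)*(-1225 - 18400) = (4063 + (1/114)*(1/63)*(-2 - 63))*(-19625) = (4063 + (1/114)*(1/63)*(-65))*(-19625) = (4063 - 65/7182)*(-19625) = (29180401/7182)*(-19625) = -572665369625/7182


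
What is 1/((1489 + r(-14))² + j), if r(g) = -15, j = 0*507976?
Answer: 1/2172676 ≈ 4.6026e-7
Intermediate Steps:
j = 0
1/((1489 + r(-14))² + j) = 1/((1489 - 15)² + 0) = 1/(1474² + 0) = 1/(2172676 + 0) = 1/2172676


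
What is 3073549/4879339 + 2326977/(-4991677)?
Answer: 3988054223470/24356084261503 ≈ 0.16374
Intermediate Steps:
3073549/4879339 + 2326977/(-4991677) = 3073549*(1/4879339) + 2326977*(-1/4991677) = 3073549/4879339 - 2326977/4991677 = 3988054223470/24356084261503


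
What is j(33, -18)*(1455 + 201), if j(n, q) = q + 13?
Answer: -8280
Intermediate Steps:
j(n, q) = 13 + q
j(33, -18)*(1455 + 201) = (13 - 18)*(1455 + 201) = -5*1656 = -8280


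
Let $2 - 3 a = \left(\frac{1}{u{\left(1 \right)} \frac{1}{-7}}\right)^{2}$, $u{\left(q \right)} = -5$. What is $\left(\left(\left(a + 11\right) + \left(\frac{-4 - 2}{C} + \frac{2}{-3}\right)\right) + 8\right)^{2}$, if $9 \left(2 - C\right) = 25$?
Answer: $\frac{187197124}{275625} \approx 679.17$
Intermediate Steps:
$C = - \frac{7}{9}$ ($C = 2 - \frac{25}{9} = - \frac{7}{9} \approx -0.77778$)
$a = \frac{1}{75}$ ($a = \frac{2}{3} - \frac{\left(\frac{1}{\left(-5\right) \frac{1}{-7}}\right)^{2}}{3} = \frac{2}{3} - \frac{\left(\frac{1}{\left(-5\right) \left(- \frac{1}{7}\right)}\right)^{2}}{3} = \frac{2}{3} - \frac{\left(\frac{1}{\frac{5}{7}}\right)^{2}}{3} = \frac{2}{3} - \frac{\left(\frac{7}{5}\right)^{2}}{3} = \frac{2}{3} - \frac{49}{75} = \frac{1}{75} \approx 0.013333$)
$\left(\left(\left(a + 11\right) + \left(\frac{-4 - 2}{C} + \frac{2}{-3}\right)\right) + 8\right)^{2} = \left(\left(\left(\frac{1}{75} + 11\right) + \left(\frac{-4 - 2}{- \frac{7}{9}} + \frac{2}{-3}\right)\right) + 8\right)^{2} = \left(\left(\frac{826}{75} + \left(\left(-6\right) \left(- \frac{9}{7}\right) + 2 \left(- \frac{1}{3}\right)\right)\right) + 8\right)^{2} = \left(\left(\frac{826}{75} + \left(\frac{54}{7} - \frac{2}{3}\right)\right) + 8\right)^{2} = \left(\left(\frac{826}{75} + \frac{148}{21}\right) + 8\right)^{2} = \left(\frac{9482}{525} + 8\right)^{2} = \left(\frac{13682}{525}\right)^{2} = \frac{187197124}{275625}$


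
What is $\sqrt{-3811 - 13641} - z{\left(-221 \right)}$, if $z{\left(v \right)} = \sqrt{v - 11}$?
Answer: $2 i \left(\sqrt{4363} - \sqrt{58}\right) \approx 116.87 i$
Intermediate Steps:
$z{\left(v \right)} = \sqrt{-11 + v}$
$\sqrt{-3811 - 13641} - z{\left(-221 \right)} = \sqrt{-3811 - 13641} - \sqrt{-11 - 221} = \sqrt{-3811 + \left(-11578 + \left(-2247 + 184\right)\right)} - \sqrt{-232} = \sqrt{-3811 - 13641} - 2 i \sqrt{58} = \sqrt{-17452} - 2 i \sqrt{58} = 2 i \sqrt{4363} - 2 i \sqrt{58} = - 2 i \sqrt{58} + 2 i \sqrt{4363}$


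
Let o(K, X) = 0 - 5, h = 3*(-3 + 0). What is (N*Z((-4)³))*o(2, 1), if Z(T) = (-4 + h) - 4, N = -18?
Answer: -1530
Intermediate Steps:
h = -9 (h = 3*(-3) = -9)
o(K, X) = -5
Z(T) = -17 (Z(T) = (-4 - 9) - 4 = -13 - 4 = -17)
(N*Z((-4)³))*o(2, 1) = -18*(-17)*(-5) = 306*(-5) = -1530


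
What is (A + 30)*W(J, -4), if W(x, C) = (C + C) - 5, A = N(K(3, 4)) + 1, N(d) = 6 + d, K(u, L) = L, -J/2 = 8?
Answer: -533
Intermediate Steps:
J = -16 (J = -2*8 = -16)
A = 11 (A = (6 + 4) + 1 = 10 + 1 = 11)
W(x, C) = -5 + 2*C (W(x, C) = 2*C - 5 = -5 + 2*C)
(A + 30)*W(J, -4) = (11 + 30)*(-5 + 2*(-4)) = 41*(-5 - 8) = 41*(-13) = -533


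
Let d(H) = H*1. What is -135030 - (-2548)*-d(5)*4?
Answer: -185990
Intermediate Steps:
d(H) = H
-135030 - (-2548)*-d(5)*4 = -135030 - (-2548)*-1*5*4 = -135030 - (-2548)*(-5*4) = -135030 - (-2548)*(-20) = -135030 - 1*50960 = -135030 - 50960 = -185990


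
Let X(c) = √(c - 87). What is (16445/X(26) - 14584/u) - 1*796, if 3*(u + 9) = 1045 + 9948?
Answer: -4386344/5483 - 16445*I*√61/61 ≈ -799.99 - 2105.6*I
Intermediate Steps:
X(c) = √(-87 + c)
u = 10966/3 (u = -9 + (1045 + 9948)/3 = -9 + (⅓)*10993 = -9 + 10993/3 = 10966/3 ≈ 3655.3)
(16445/X(26) - 14584/u) - 1*796 = (16445/(√(-87 + 26)) - 14584/10966/3) - 1*796 = (16445/(√(-61)) - 14584*3/10966) - 796 = (16445/((I*√61)) - 21876/5483) - 796 = (16445*(-I*√61/61) - 21876/5483) - 796 = (-16445*I*√61/61 - 21876/5483) - 796 = (-21876/5483 - 16445*I*√61/61) - 796 = -4386344/5483 - 16445*I*√61/61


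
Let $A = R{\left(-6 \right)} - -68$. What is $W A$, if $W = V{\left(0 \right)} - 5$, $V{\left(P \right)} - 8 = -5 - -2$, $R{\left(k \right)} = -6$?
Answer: $0$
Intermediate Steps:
$V{\left(P \right)} = 5$ ($V{\left(P \right)} = 8 - 3 = 5$)
$W = 0$ ($W = 5 - 5 = 0$)
$A = 62$ ($A = -6 - -68 = -6 + 68 = 62$)
$W A = 0 \cdot 62 = 0$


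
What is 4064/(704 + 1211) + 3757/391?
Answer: 516687/44045 ≈ 11.731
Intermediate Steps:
4064/(704 + 1211) + 3757/391 = 4064/1915 + 3757*(1/391) = 4064*(1/1915) + 221/23 = 4064/1915 + 221/23 = 516687/44045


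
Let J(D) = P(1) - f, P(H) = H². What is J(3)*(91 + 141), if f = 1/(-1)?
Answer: 464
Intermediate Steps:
f = -1 (f = 1*(-1) = -1)
J(D) = 2 (J(D) = 1² - 1*(-1) = 1 + 1 = 2)
J(3)*(91 + 141) = 2*(91 + 141) = 2*232 = 464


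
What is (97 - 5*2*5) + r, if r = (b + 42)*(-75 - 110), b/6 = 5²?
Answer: -35473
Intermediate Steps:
b = 150 (b = 6*5² = 6*25 = 150)
r = -35520 (r = (150 + 42)*(-75 - 110) = 192*(-185) = -35520)
(97 - 5*2*5) + r = (97 - 5*2*5) - 35520 = (97 - 10*5) - 35520 = (97 - 50) - 35520 = 47 - 35520 = -35473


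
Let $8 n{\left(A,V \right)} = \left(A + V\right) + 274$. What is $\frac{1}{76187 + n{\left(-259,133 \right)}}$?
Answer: $\frac{2}{152411} \approx 1.3122 \cdot 10^{-5}$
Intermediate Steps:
$n{\left(A,V \right)} = \frac{137}{4} + \frac{A}{8} + \frac{V}{8}$ ($n{\left(A,V \right)} = \frac{\left(A + V\right) + 274}{8} = \frac{274 + A + V}{8} = \frac{137}{4} + \frac{A}{8} + \frac{V}{8}$)
$\frac{1}{76187 + n{\left(-259,133 \right)}} = \frac{1}{76187 + \left(\frac{137}{4} + \frac{1}{8} \left(-259\right) + \frac{1}{8} \cdot 133\right)} = \frac{1}{76187 + \left(\frac{137}{4} - \frac{259}{8} + \frac{133}{8}\right)} = \frac{1}{76187 + \frac{37}{2}} = \frac{1}{\frac{152411}{2}} = \frac{2}{152411}$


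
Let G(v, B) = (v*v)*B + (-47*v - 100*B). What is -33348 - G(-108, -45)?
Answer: 481956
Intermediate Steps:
G(v, B) = -100*B - 47*v + B*v² (G(v, B) = v²*B + (-100*B - 47*v) = B*v² + (-100*B - 47*v) = -100*B - 47*v + B*v²)
-33348 - G(-108, -45) = -33348 - (-100*(-45) - 47*(-108) - 45*(-108)²) = -33348 - (4500 + 5076 - 45*11664) = -33348 - (4500 + 5076 - 524880) = -33348 - 1*(-515304) = -33348 + 515304 = 481956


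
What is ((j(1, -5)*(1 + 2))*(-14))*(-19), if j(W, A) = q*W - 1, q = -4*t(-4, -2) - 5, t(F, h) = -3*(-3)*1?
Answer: -33516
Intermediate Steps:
t(F, h) = 9 (t(F, h) = 9*1 = 9)
q = -41 (q = -4*9 - 5 = -36 - 5 = -41)
j(W, A) = -1 - 41*W (j(W, A) = -41*W - 1 = -1 - 41*W)
((j(1, -5)*(1 + 2))*(-14))*(-19) = (((-1 - 41*1)*(1 + 2))*(-14))*(-19) = (((-1 - 41)*3)*(-14))*(-19) = (-42*3*(-14))*(-19) = -126*(-14)*(-19) = 1764*(-19) = -33516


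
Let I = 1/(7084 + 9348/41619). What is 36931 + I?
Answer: 3629558307961/98279448 ≈ 36931.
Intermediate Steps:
I = 13873/98279448 (I = 1/(7084 + 9348*(1/41619)) = 1/(7084 + 3116/13873) = 1/(98279448/13873) = 13873/98279448 ≈ 0.00014116)
36931 + I = 36931 + 13873/98279448 = 3629558307961/98279448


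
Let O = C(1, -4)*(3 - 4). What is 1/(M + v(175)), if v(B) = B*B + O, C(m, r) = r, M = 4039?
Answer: 1/34668 ≈ 2.8845e-5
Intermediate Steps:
O = 4 (O = -4*(3 - 4) = -4*(-1) = 4)
v(B) = 4 + B**2 (v(B) = B*B + 4 = B**2 + 4 = 4 + B**2)
1/(M + v(175)) = 1/(4039 + (4 + 175**2)) = 1/(4039 + (4 + 30625)) = 1/(4039 + 30629) = 1/34668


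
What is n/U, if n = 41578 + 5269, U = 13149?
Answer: 46847/13149 ≈ 3.5628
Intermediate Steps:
n = 46847
n/U = 46847/13149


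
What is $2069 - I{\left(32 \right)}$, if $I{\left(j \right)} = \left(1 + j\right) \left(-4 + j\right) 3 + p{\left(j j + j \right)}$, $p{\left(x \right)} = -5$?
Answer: $-698$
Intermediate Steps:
$I{\left(j \right)} = -5 + 3 \left(1 + j\right) \left(-4 + j\right)$ ($I{\left(j \right)} = \left(1 + j\right) \left(-4 + j\right) 3 - 5 = 3 \left(1 + j\right) \left(-4 + j\right) - 5 = -5 + 3 \left(1 + j\right) \left(-4 + j\right)$)
$2069 - I{\left(32 \right)} = 2069 - \left(-17 - 288 + 3 \cdot 32^{2}\right) = 2069 - \left(-17 - 288 + 3 \cdot 1024\right) = 2069 - \left(-17 - 288 + 3072\right) = 2069 - 2767 = -698$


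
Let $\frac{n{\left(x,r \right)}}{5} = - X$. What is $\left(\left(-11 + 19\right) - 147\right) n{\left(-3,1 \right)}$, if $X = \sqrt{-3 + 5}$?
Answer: $695 \sqrt{2} \approx 982.88$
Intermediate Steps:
$X = \sqrt{2} \approx 1.4142$
$n{\left(x,r \right)} = - 5 \sqrt{2}$ ($n{\left(x,r \right)} = 5 \left(- \sqrt{2}\right) = - 5 \sqrt{2}$)
$\left(\left(-11 + 19\right) - 147\right) n{\left(-3,1 \right)} = \left(\left(-11 + 19\right) - 147\right) \left(- 5 \sqrt{2}\right) = \left(8 - 147\right) \left(- 5 \sqrt{2}\right) = - 139 \left(- 5 \sqrt{2}\right) = 695 \sqrt{2}$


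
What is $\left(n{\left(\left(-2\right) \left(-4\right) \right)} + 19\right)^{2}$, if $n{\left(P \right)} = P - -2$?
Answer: $841$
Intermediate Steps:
$n{\left(P \right)} = 2 + P$ ($n{\left(P \right)} = P + 2 = 2 + P$)
$\left(n{\left(\left(-2\right) \left(-4\right) \right)} + 19\right)^{2} = \left(\left(2 - -8\right) + 19\right)^{2} = \left(\left(2 + 8\right) + 19\right)^{2} = \left(10 + 19\right)^{2} = 29^{2} = 841$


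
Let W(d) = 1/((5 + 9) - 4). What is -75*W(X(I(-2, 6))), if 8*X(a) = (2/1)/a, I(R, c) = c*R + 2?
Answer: -15/2 ≈ -7.5000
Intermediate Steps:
I(R, c) = 2 + R*c (I(R, c) = R*c + 2 = 2 + R*c)
X(a) = 1/(4*a) (X(a) = ((2/1)/a)/8 = ((2*1)/a)/8 = (2/a)/8 = 1/(4*a))
W(d) = ⅒ (W(d) = 1/(14 - 4) = 1/10 = ⅒)
-75*W(X(I(-2, 6))) = -75*⅒ = -15/2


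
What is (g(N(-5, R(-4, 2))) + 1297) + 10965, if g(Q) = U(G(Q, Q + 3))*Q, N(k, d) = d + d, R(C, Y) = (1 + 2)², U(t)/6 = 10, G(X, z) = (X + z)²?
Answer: 13342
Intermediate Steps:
U(t) = 60 (U(t) = 6*10 = 60)
R(C, Y) = 9 (R(C, Y) = 3² = 9)
N(k, d) = 2*d
g(Q) = 60*Q
(g(N(-5, R(-4, 2))) + 1297) + 10965 = (60*(2*9) + 1297) + 10965 = (60*18 + 1297) + 10965 = (1080 + 1297) + 10965 = 2377 + 10965 = 13342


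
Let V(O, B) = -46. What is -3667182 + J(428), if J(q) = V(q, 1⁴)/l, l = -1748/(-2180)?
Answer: -69677548/19 ≈ -3.6672e+6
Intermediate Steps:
l = 437/545 (l = -1748*(-1/2180) = 437/545 ≈ 0.80184)
J(q) = -1090/19 (J(q) = -46/437/545 = -46*545/437 = -1090/19)
-3667182 + J(428) = -3667182 - 1090/19 = -69677548/19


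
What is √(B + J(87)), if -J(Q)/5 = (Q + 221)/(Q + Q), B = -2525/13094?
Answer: I*√11735874410790/1139178 ≈ 3.0072*I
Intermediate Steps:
B = -2525/13094 (B = -2525*1/13094 = -2525/13094 ≈ -0.19284)
J(Q) = -5*(221 + Q)/(2*Q) (J(Q) = -5*(Q + 221)/(Q + Q) = -5*(221 + Q)/(2*Q))
√(B + J(87)) = √(-2525/13094 + (5/2)*(-221 - 1*87)/87) = √(-2525/13094 + (5/2)*(1/87)*(-221 - 87)) = √(-2525/13094 + (5/2)*(1/87)*(-308)) = √(-2525/13094 - 770/87) = √(-10302055/1139178) = I*√11735874410790/1139178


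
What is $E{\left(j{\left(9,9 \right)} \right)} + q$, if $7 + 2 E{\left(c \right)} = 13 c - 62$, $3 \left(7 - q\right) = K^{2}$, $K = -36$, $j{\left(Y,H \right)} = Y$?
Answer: $-401$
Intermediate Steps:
$q = -425$ ($q = 7 - \frac{\left(-36\right)^{2}}{3} = 7 - 432 = -425$)
$E{\left(c \right)} = - \frac{69}{2} + \frac{13 c}{2}$ ($E{\left(c \right)} = - \frac{7}{2} + \frac{13 c - 62}{2} = - \frac{7}{2} + \frac{-62 + 13 c}{2} = - \frac{7}{2} + \left(-31 + \frac{13 c}{2}\right) = - \frac{69}{2} + \frac{13 c}{2}$)
$E{\left(j{\left(9,9 \right)} \right)} + q = \left(- \frac{69}{2} + \frac{13}{2} \cdot 9\right) - 425 = \left(- \frac{69}{2} + \frac{117}{2}\right) - 425 = 24 - 425 = -401$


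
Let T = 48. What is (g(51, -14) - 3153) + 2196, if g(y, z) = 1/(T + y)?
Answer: -94742/99 ≈ -956.99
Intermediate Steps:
g(y, z) = 1/(48 + y)
(g(51, -14) - 3153) + 2196 = (1/(48 + 51) - 3153) + 2196 = (1/99 - 3153) + 2196 = -312146/99 + 2196 = -94742/99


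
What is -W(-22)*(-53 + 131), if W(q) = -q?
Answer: -1716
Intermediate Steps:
-W(-22)*(-53 + 131) = -(-1*(-22))*(-53 + 131) = -22*78 = -1*1716 = -1716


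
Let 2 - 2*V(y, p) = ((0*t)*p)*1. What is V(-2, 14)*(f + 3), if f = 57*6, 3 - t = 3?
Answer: 345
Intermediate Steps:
t = 0 (t = 3 - 1*3 = 3 - 3 = 0)
f = 342
V(y, p) = 1 (V(y, p) = 1 - (0*0)*p/2 = 1 - 0*p/2 = 1 - 0 = 1 - ½*0 = 1 + 0 = 1)
V(-2, 14)*(f + 3) = 1*(342 + 3) = 1*345 = 345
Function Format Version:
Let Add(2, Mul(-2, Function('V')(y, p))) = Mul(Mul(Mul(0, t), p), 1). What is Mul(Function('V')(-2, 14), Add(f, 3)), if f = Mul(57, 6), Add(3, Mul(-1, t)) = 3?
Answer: 345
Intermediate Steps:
t = 0 (t = Add(3, Mul(-1, 3)) = Add(3, -3) = 0)
f = 342
Function('V')(y, p) = 1 (Function('V')(y, p) = Add(1, Mul(Rational(-1, 2), Mul(Mul(Mul(0, 0), p), 1))) = Add(1, Mul(Rational(-1, 2), Mul(Mul(0, p), 1))) = Add(1, Mul(Rational(-1, 2), Mul(0, 1))) = Add(1, Mul(Rational(-1, 2), 0)) = Add(1, 0) = 1)
Mul(Function('V')(-2, 14), Add(f, 3)) = Mul(1, Add(342, 3)) = Mul(1, 345) = 345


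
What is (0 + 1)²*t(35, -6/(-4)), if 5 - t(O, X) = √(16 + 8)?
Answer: 5 - 2*√6 ≈ 0.10102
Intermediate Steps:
t(O, X) = 5 - 2*√6 (t(O, X) = 5 - √(16 + 8) = 5 - √24 = 5 - 2*√6)
(0 + 1)²*t(35, -6/(-4)) = (0 + 1)²*(5 - 2*√6) = 1²*(5 - 2*√6) = 1*(5 - 2*√6) = 5 - 2*√6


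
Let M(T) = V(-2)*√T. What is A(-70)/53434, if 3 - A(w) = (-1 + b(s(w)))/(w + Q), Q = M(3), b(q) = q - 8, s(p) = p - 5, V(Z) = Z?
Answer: 549/16324087 + 21*√3/32648174 ≈ 3.4745e-5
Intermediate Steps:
s(p) = -5 + p
b(q) = -8 + q
M(T) = -2*√T
Q = -2*√3 ≈ -3.4641
A(w) = 3 - (-14 + w)/(w - 2*√3) (A(w) = 3 - (-1 + (-8 + (-5 + w)))/(w - 2*√3) = 3 - (-1 + (-13 + w))/(w - 2*√3) = 3 - (-14 + w)/(w - 2*√3))
A(-70)/53434 = (2*(7 - 70 - 3*√3)/(-70 - 2*√3))/53434 = (2*(-63 - 3*√3)/(-70 - 2*√3))*(1/53434) = (-63 - 3*√3)/(26717*(-70 - 2*√3))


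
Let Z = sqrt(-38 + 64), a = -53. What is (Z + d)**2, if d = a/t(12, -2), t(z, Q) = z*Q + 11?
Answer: 7203/169 + 106*sqrt(26)/13 ≈ 84.198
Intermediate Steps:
t(z, Q) = 11 + Q*z (t(z, Q) = Q*z + 11 = 11 + Q*z)
d = 53/13 (d = -53/(11 - 2*12) = -53/(11 - 24) = -53/(-13) = -53*(-1/13) = 53/13 ≈ 4.0769)
Z = sqrt(26) ≈ 5.0990
(Z + d)**2 = (sqrt(26) + 53/13)**2 = (53/13 + sqrt(26))**2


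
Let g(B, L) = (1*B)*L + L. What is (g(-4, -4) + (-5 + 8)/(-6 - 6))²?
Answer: 2209/16 ≈ 138.06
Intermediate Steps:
g(B, L) = L + B*L (g(B, L) = B*L + L = L + B*L)
(g(-4, -4) + (-5 + 8)/(-6 - 6))² = (-4*(1 - 4) + (-5 + 8)/(-6 - 6))² = (-4*(-3) + 3/(-12))² = (12 + 3*(-1/12))² = (12 - ¼)² = (47/4)² = 2209/16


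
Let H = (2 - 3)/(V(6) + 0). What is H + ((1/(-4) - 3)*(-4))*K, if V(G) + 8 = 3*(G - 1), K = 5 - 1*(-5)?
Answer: 909/7 ≈ 129.86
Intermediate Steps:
K = 10 (K = 5 + 5 = 10)
V(G) = -11 + 3*G (V(G) = -8 + 3*(G - 1) = -8 + 3*(-1 + G) = -8 + (-3 + 3*G) = -11 + 3*G)
H = -⅐ (H = (2 - 3)/((-11 + 3*6) + 0) = -1/((-11 + 18) + 0) = -1/(7 + 0) = -1/7 = -1*⅐ = -⅐ ≈ -0.14286)
H + ((1/(-4) - 3)*(-4))*K = -⅐ + ((1/(-4) - 3)*(-4))*10 = -⅐ + ((-¼ - 3)*(-4))*10 = -⅐ - 13/4*(-4)*10 = -⅐ + 13*10 = -⅐ + 130 = 909/7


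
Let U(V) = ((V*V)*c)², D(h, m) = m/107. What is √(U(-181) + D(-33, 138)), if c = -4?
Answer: √196608295252030/107 ≈ 1.3104e+5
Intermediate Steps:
D(h, m) = m/107 (D(h, m) = m*(1/107) = m/107)
U(V) = 16*V⁴ (U(V) = ((V*V)*(-4))² = (V²*(-4))² = (-4*V²)² = 16*V⁴)
√(U(-181) + D(-33, 138)) = √(16*(-181)⁴ + (1/107)*138) = √(16*1073283121 + 138/107) = √(17172529936 + 138/107) = √(1837460703290/107) = √196608295252030/107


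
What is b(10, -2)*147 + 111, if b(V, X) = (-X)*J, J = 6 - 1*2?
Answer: 1287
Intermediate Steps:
J = 4 (J = 6 - 2 = 4)
b(V, X) = -4*X (b(V, X) = -X*4 = -4*X)
b(10, -2)*147 + 111 = -4*(-2)*147 + 111 = 8*147 + 111 = 1176 + 111 = 1287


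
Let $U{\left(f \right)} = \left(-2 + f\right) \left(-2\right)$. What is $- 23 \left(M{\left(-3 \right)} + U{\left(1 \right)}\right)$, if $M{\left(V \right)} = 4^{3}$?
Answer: $-1518$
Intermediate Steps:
$U{\left(f \right)} = 4 - 2 f$
$M{\left(V \right)} = 64$
$- 23 \left(M{\left(-3 \right)} + U{\left(1 \right)}\right) = - 23 \left(64 + \left(4 - 2\right)\right) = - 23 \left(64 + 2\right) = \left(-23\right) 66 = -1518$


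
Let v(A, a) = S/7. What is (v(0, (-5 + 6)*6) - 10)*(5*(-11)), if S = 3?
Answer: 3685/7 ≈ 526.43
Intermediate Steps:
v(A, a) = 3/7
(v(0, (-5 + 6)*6) - 10)*(5*(-11)) = (3/7 - 10)*(5*(-11)) = -67/7*(-55) = 3685/7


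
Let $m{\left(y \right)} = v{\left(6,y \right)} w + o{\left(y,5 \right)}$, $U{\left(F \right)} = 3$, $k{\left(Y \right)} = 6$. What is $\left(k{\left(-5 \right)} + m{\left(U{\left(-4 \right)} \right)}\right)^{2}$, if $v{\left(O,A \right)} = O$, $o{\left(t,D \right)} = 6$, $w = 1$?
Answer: $324$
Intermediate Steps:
$m{\left(y \right)} = 12$ ($m{\left(y \right)} = 6 \cdot 1 + 6 = 6 + 6 = 12$)
$\left(k{\left(-5 \right)} + m{\left(U{\left(-4 \right)} \right)}\right)^{2} = \left(6 + 12\right)^{2} = 18^{2} = 324$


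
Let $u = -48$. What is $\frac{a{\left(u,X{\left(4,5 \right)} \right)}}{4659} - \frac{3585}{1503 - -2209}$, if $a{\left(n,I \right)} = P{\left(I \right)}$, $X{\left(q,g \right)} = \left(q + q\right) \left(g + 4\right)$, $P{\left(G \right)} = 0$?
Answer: $- \frac{3585}{3712} \approx -0.96579$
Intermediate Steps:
$X{\left(q,g \right)} = 2 q \left(4 + g\right)$
$a{\left(n,I \right)} = 0$
$\frac{a{\left(u,X{\left(4,5 \right)} \right)}}{4659} - \frac{3585}{1503 - -2209} = \frac{0}{4659} - \frac{3585}{1503 - -2209} = 0 \cdot \frac{1}{4659} - \frac{3585}{1503 + 2209} = 0 - \frac{3585}{3712} = - \frac{3585}{3712}$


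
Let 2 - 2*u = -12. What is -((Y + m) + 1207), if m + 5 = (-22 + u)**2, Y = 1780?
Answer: -3207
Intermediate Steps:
u = 7 (u = 1 - 1/2*(-12) = 1 + 6 = 7)
m = 220 (m = -5 + (-22 + 7)**2 = -5 + (-15)**2 = -5 + 225 = 220)
-((Y + m) + 1207) = -((1780 + 220) + 1207) = -(2000 + 1207) = -1*3207 = -3207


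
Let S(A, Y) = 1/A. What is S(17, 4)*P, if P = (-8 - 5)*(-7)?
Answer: 91/17 ≈ 5.3529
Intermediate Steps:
P = 91 (P = -13*(-7) = 91)
S(17, 4)*P = 91/17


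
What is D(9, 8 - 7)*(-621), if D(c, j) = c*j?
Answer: -5589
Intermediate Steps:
D(9, 8 - 7)*(-621) = (9*(8 - 7))*(-621) = (9*1)*(-621) = 9*(-621) = -5589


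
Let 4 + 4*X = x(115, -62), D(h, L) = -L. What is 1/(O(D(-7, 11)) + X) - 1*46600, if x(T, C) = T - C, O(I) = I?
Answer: -6011396/129 ≈ -46600.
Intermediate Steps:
X = 173/4 (X = -1 + (115 - 1*(-62))/4 = -1 + (115 + 62)/4 = -1 + (1/4)*177 = -1 + 177/4 = 173/4 ≈ 43.250)
1/(O(D(-7, 11)) + X) - 1*46600 = 1/(-1*11 + 173/4) - 1*46600 = 1/(-11 + 173/4) - 46600 = 1/(129/4) - 46600 = 4/129 - 46600 = -6011396/129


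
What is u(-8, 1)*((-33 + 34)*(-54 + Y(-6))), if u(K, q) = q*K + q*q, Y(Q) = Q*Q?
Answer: 126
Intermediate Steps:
Y(Q) = Q²
u(K, q) = q² + K*q (u(K, q) = K*q + q² = q² + K*q)
u(-8, 1)*((-33 + 34)*(-54 + Y(-6))) = (1*(-8 + 1))*((-33 + 34)*(-54 + (-6)²)) = (1*(-7))*(1*(-54 + 36)) = -7*(-18) = 126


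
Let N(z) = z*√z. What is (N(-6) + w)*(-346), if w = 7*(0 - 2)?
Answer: 4844 + 2076*I*√6 ≈ 4844.0 + 5085.1*I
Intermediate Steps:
N(z) = z^(3/2)
w = -14 (w = 7*(-2) = -14)
(N(-6) + w)*(-346) = ((-6)^(3/2) - 14)*(-346) = (-6*I*√6 - 14)*(-346) = (-14 - 6*I*√6)*(-346) = 4844 + 2076*I*√6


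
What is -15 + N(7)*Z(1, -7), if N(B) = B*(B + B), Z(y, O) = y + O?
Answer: -603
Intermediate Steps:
Z(y, O) = O + y
N(B) = 2*B² (N(B) = B*(2*B) = 2*B²)
-15 + N(7)*Z(1, -7) = -15 + (2*7²)*(-7 + 1) = -15 + (2*49)*(-6) = -15 + 98*(-6) = -15 - 588 = -603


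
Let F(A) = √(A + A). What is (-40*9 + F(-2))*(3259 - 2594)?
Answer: -239400 + 1330*I ≈ -2.394e+5 + 1330.0*I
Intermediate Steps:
F(A) = √2*√A (F(A) = √(2*A) = √2*√A)
(-40*9 + F(-2))*(3259 - 2594) = (-40*9 + √2*√(-2))*(3259 - 2594) = (-360 + √2*(I*√2))*665 = (-360 + 2*I)*665 = -239400 + 1330*I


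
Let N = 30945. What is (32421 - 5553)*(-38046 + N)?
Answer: -190789668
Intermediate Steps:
(32421 - 5553)*(-38046 + N) = (32421 - 5553)*(-38046 + 30945) = 26868*(-7101) = -190789668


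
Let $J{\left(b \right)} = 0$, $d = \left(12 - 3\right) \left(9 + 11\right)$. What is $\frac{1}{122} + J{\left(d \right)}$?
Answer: $\frac{1}{122} \approx 0.0081967$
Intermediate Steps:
$d = 180$ ($d = 9 \cdot 20 = 180$)
$\frac{1}{122} + J{\left(d \right)} = \frac{1}{122} + 0 = \frac{1}{122}$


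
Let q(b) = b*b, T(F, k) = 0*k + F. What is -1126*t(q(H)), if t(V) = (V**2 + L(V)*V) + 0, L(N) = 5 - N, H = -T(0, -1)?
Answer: 0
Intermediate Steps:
T(F, k) = F (T(F, k) = 0 + F = F)
H = 0 (H = -1*0 = 0)
q(b) = b**2
t(V) = V**2 + V*(5 - V) (t(V) = (V**2 + (5 - V)*V) + 0 = (V**2 + V*(5 - V)) + 0 = V**2 + V*(5 - V))
-1126*t(q(H)) = -5630*0**2 = -5630*0 = -1126*0 = 0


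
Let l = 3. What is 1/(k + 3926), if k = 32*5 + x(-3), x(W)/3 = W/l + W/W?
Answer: 1/4086 ≈ 0.00024474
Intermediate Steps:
x(W) = 3 + W (x(W) = 3*(W/3 + W/W) = 3*(W*(⅓) + 1) = 3*(W/3 + 1) = 3*(1 + W/3) = 3 + W)
k = 160 (k = 32*5 + (3 - 3) = 160 + 0 = 160)
1/(k + 3926) = 1/(160 + 3926) = 1/4086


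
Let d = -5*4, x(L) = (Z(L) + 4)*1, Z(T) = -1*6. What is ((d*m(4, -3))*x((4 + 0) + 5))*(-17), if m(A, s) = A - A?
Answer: 0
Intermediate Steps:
Z(T) = -6
m(A, s) = 0
x(L) = -2 (x(L) = (-6 + 4)*1 = -2*1 = -2)
d = -20
((d*m(4, -3))*x((4 + 0) + 5))*(-17) = (-20*0*(-2))*(-17) = (0*(-2))*(-17) = 0*(-17) = 0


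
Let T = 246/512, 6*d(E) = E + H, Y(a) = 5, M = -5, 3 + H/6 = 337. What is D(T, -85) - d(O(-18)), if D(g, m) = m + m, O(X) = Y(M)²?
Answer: -3049/6 ≈ -508.17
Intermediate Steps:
H = 2004 (H = -18 + 6*337 = -18 + 2022 = 2004)
O(X) = 25 (O(X) = 5² = 25)
d(E) = 334 + E/6 (d(E) = (E + 2004)/6 = (2004 + E)/6 = 334 + E/6)
T = 123/256 (T = 246*(1/512) = 123/256 ≈ 0.48047)
D(g, m) = 2*m
D(T, -85) - d(O(-18)) = 2*(-85) - (334 + (⅙)*25) = -170 - (334 + 25/6) = -170 - 1*2029/6 = -170 - 2029/6 = -3049/6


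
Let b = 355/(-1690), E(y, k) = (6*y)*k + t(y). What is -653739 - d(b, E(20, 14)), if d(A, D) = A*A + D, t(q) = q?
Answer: -74879978157/114244 ≈ -6.5544e+5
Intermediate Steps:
E(y, k) = y + 6*k*y (E(y, k) = (6*y)*k + y = 6*k*y + y = y + 6*k*y)
b = -71/338 (b = 355*(-1/1690) = -71/338 ≈ -0.21006)
d(A, D) = D + A² (d(A, D) = A² + D = D + A²)
-653739 - d(b, E(20, 14)) = -653739 - (20*(1 + 6*14) + (-71/338)²) = -653739 - (20*(1 + 84) + 5041/114244) = -653739 - (20*85 + 5041/114244) = -653739 - (1700 + 5041/114244) = -653739 - 1*194219841/114244 = -653739 - 194219841/114244 = -74879978157/114244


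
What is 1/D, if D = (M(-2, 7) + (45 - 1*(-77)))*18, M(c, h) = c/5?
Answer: 5/10944 ≈ 0.00045687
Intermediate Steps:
M(c, h) = c/5 (M(c, h) = c*(⅕) = c/5)
D = 10944/5 (D = ((⅕)*(-2) + (45 - 1*(-77)))*18 = (-⅖ + (45 + 77))*18 = (-⅖ + 122)*18 = (608/5)*18 = 10944/5 ≈ 2188.8)
1/D = 1/(10944/5) = 5/10944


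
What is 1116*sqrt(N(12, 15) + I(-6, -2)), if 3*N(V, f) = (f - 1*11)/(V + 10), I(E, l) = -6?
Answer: 5208*I*sqrt(33)/11 ≈ 2719.8*I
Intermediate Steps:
N(V, f) = (-11 + f)/(3*(10 + V)) (N(V, f) = ((f - 1*11)/(V + 10))/3 = ((f - 11)/(10 + V))/3 = ((-11 + f)/(10 + V))/3 = (-11 + f)/(3*(10 + V)))
1116*sqrt(N(12, 15) + I(-6, -2)) = 1116*sqrt((-11 + 15)/(3*(10 + 12)) - 6) = 1116*sqrt((1/3)*4/22 - 6) = 1116*sqrt((1/3)*(1/22)*4 - 6) = 1116*sqrt(2/33 - 6) = 1116*sqrt(-196/33) = 1116*(14*I*sqrt(33)/33) = 5208*I*sqrt(33)/11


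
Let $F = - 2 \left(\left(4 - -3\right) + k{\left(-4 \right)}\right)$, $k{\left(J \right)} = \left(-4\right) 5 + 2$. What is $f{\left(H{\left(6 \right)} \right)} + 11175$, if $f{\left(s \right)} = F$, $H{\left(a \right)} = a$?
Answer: $11197$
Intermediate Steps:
$k{\left(J \right)} = -18$ ($k{\left(J \right)} = -20 + 2 = -18$)
$F = 22$ ($F = - 2 \left(\left(4 - -3\right) - 18\right) = - 2 \left(\left(4 + 3\right) - 18\right) = - 2 \left(7 - 18\right) = \left(-2\right) \left(-11\right) = 22$)
$f{\left(s \right)} = 22$
$f{\left(H{\left(6 \right)} \right)} + 11175 = 22 + 11175 = 11197$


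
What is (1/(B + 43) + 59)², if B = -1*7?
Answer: 4515625/1296 ≈ 3484.3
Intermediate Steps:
B = -7
(1/(B + 43) + 59)² = (1/(-7 + 43) + 59)² = (1/36 + 59)² = (2125/36)² = 4515625/1296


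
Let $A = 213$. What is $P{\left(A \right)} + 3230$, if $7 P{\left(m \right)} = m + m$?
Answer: $\frac{23036}{7} \approx 3290.9$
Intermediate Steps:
$P{\left(m \right)} = \frac{2 m}{7}$ ($P{\left(m \right)} = \frac{m + m}{7} = \frac{2 m}{7}$)
$P{\left(A \right)} + 3230 = \frac{2}{7} \cdot 213 + 3230 = \frac{426}{7} + 3230 = \frac{23036}{7}$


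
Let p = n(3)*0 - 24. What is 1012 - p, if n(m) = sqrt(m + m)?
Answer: 1036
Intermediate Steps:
n(m) = sqrt(2)*sqrt(m) (n(m) = sqrt(2*m) = sqrt(2)*sqrt(m))
p = -24 (p = (sqrt(2)*sqrt(3))*0 - 24 = sqrt(6)*0 - 24 = 0 - 24 = -24)
1012 - p = 1012 - 1*(-24) = 1012 + 24 = 1036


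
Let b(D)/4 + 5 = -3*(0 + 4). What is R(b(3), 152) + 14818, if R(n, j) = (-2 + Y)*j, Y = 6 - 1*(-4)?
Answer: 16034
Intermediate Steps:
Y = 10 (Y = 6 + 4 = 10)
b(D) = -68 (b(D) = -20 + 4*(-3*(0 + 4)) = -20 + 4*(-3*4) = -20 + 4*(-12) = -20 - 48 = -68)
R(n, j) = 8*j (R(n, j) = (-2 + 10)*j = 8*j)
R(b(3), 152) + 14818 = 8*152 + 14818 = 1216 + 14818 = 16034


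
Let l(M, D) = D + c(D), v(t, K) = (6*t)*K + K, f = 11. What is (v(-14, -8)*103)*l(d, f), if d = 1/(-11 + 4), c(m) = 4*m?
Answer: 3761560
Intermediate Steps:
v(t, K) = K + 6*K*t (v(t, K) = 6*K*t + K = K + 6*K*t)
d = -1/7 (d = 1/(-7) = -1/7 ≈ -0.14286)
l(M, D) = 5*D (l(M, D) = D + 4*D = 5*D)
(v(-14, -8)*103)*l(d, f) = (-8*(1 + 6*(-14))*103)*(5*11) = (-8*(1 - 84)*103)*55 = (-8*(-83)*103)*55 = (664*103)*55 = 68392*55 = 3761560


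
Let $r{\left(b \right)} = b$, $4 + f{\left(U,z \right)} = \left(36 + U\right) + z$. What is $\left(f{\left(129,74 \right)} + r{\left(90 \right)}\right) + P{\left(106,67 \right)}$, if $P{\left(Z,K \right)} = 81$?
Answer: $406$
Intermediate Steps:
$f{\left(U,z \right)} = 32 + U + z$ ($f{\left(U,z \right)} = -4 + \left(\left(36 + U\right) + z\right) = -4 + \left(36 + U + z\right) = 32 + U + z$)
$\left(f{\left(129,74 \right)} + r{\left(90 \right)}\right) + P{\left(106,67 \right)} = \left(\left(32 + 129 + 74\right) + 90\right) + 81 = \left(235 + 90\right) + 81 = 325 + 81 = 406$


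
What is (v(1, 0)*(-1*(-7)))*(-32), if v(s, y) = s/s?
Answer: -224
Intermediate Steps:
v(s, y) = 1
(v(1, 0)*(-1*(-7)))*(-32) = (1*(-1*(-7)))*(-32) = (1*7)*(-32) = 7*(-32) = -224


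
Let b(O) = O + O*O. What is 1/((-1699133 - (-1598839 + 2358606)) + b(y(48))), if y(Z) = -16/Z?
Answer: -9/22130102 ≈ -4.0669e-7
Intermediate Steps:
b(O) = O + O²
1/((-1699133 - (-1598839 + 2358606)) + b(y(48))) = 1/((-1699133 - (-1598839 + 2358606)) + (-16/48)*(1 - 16/48)) = 1/((-1699133 - 1*759767) + (-16*1/48)*(1 - 16*1/48)) = 1/((-1699133 - 759767) - (1 - ⅓)/3) = 1/(-2458900 - ⅓*⅔) = 1/(-2458900 - 2/9) = 1/(-22130102/9) = -9/22130102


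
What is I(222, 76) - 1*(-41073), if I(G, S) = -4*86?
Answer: 40729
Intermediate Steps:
I(G, S) = -344
I(222, 76) - 1*(-41073) = -344 - 1*(-41073) = -344 + 41073 = 40729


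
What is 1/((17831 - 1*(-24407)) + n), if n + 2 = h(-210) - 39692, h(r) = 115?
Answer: 1/2659 ≈ 0.00037608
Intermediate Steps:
n = -39579 (n = -2 + (115 - 39692) = -2 - 39577 = -39579)
1/((17831 - 1*(-24407)) + n) = 1/((17831 - 1*(-24407)) - 39579) = 1/((17831 + 24407) - 39579) = 1/(42238 - 39579) = 1/2659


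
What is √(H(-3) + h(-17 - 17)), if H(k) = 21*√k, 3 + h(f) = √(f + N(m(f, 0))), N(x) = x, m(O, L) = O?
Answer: √(-3 + 2*I*√17 + 21*I*√3) ≈ 4.5673 + 4.8847*I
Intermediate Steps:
h(f) = -3 + √2*√f (h(f) = -3 + √(f + f) = -3 + √(2*f) = -3 + √2*√f)
√(H(-3) + h(-17 - 17)) = √(21*√(-3) + (-3 + √2*√(-17 - 17))) = √(21*(I*√3) + (-3 + √2*√(-34))) = √(21*I*√3 + (-3 + √2*(I*√34))) = √(21*I*√3 + (-3 + 2*I*√17)) = √(-3 + 2*I*√17 + 21*I*√3)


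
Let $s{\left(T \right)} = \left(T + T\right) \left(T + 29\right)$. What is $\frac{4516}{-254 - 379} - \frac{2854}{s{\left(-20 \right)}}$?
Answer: $\frac{30137}{37980} \approx 0.7935$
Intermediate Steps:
$s{\left(T \right)} = 2 T \left(29 + T\right)$
$\frac{4516}{-254 - 379} - \frac{2854}{s{\left(-20 \right)}} = \frac{4516}{-254 - 379} - \frac{2854}{2 \left(-20\right) \left(29 - 20\right)} = \frac{4516}{-633} - \frac{2854}{2 \left(-20\right) 9} = 4516 \left(- \frac{1}{633}\right) - \frac{2854}{-360} = - \frac{4516}{633} - - \frac{1427}{180} = - \frac{4516}{633} + \frac{1427}{180} = \frac{30137}{37980}$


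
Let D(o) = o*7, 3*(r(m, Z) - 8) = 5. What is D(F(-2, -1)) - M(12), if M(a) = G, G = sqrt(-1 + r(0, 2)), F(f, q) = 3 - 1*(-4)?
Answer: 49 - sqrt(78)/3 ≈ 46.056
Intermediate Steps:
F(f, q) = 7 (F(f, q) = 3 + 4 = 7)
r(m, Z) = 29/3 (r(m, Z) = 8 + (1/3)*5 = 8 + 5/3 = 29/3)
D(o) = 7*o
G = sqrt(78)/3 (G = sqrt(-1 + 29/3) = sqrt(26/3) = sqrt(78)/3 ≈ 2.9439)
M(a) = sqrt(78)/3
D(F(-2, -1)) - M(12) = 7*7 - sqrt(78)/3 = 49 - sqrt(78)/3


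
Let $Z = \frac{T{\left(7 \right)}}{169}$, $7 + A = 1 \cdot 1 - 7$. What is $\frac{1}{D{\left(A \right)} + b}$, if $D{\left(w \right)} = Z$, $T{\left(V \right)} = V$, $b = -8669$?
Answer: $- \frac{169}{1465054} \approx -0.00011535$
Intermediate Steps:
$A = -13$ ($A = -7 + \left(1 \cdot 1 - 7\right) = -7 + \left(1 - 7\right) = -7 - 6 = -13$)
$Z = \frac{7}{169} \approx 0.04142$
$D{\left(w \right)} = \frac{7}{169}$
$\frac{1}{D{\left(A \right)} + b} = \frac{1}{\frac{7}{169} - 8669} = \frac{1}{- \frac{1465054}{169}} = - \frac{169}{1465054}$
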